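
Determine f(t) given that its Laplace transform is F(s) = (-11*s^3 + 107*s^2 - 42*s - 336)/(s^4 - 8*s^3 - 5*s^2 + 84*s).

Factor the denominator: s^4 - 8*s^3 - 5*s^2 + 84*s = s*(s - 7)*(s - 4)*(s + 3).
Partial fraction decomposition gives [-6/(s - 4)] + [4/(s - 7)] + [-5/(s + 3)] + [-4/s].
Invert each term: -6/(s - 4) ↔ -6e^(4t); 4/(s - 7) ↔ 4e^(7t); -5/(s + 3) ↔ -5e^(-3t); -4/(s - 0) ↔ -4e^(0t).

f(t) = 4*exp(7*t) - 6*exp(4*t) - 4 - 5*exp(-3*t)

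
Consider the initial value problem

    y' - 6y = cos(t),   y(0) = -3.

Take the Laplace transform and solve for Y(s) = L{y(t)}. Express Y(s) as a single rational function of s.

Laplace-transform each side.
With L{y'} = sY - y(0) = sY - (-3): the LHS transforms to (s - 6)Y - (-3).
The right side is L{cos(t)} = s/(s^2 + 1).
So (s - 6)Y = s/(s^2 + 1) + (-3).
Solve for Y(s) and write it as one ratio of polynomials.

Y(s) = (-3*s^2 + s - 3)/(s^3 - 6*s^2 + s - 6)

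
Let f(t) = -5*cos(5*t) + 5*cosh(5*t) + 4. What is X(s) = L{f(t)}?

By linearity of the Laplace transform, transform each term separately.
(-5)·[L{cos(5t)} = s/(s^2 + 25)]; L{4} = 4/s; (5)·[L{cosh(5t)} = s/(s^2 - 25)].

X(s) = -5*s/(s^2 + 25) + 5*s/(s^2 - 25) + 4/s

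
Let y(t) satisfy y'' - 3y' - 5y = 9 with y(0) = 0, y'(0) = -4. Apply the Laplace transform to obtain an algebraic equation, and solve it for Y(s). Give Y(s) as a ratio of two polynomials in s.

Y(s) = (-4*s + 9)/(s^3 - 3*s^2 - 5*s)

Take the Laplace transform of both sides.
With L{y''} = s^2 Y - s·y(0) - y'(0) and L{y'} = sY - y(0), with y(0) = 0, y'(0) = -4: the LHS transforms to (s^2 - 3*s - 5)Y - (-4).
The right side is L{9} = 9/s.
So (s^2 - 3*s - 5)Y = 9/s + (-4).
Divide through and combine into a single rational function.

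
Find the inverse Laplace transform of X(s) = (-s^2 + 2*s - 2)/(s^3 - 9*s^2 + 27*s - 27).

Factor the denominator: s^3 - 9*s^2 + 27*s - 27 = (s - 3)^3.
Partial fraction decomposition gives [-1/(s - 3)] + [-4/(s - 3)^2] + [-5/(s - 3)^3].
Invert each term: -1/(s - 3) ↔ -e^(3t); -4/(s - 3)^2 ↔ -4t·e^(3t); -5/(s - 3)^3 ↔ (-5/2)t^2·e^(3t).

-5*t^2*exp(3*t)/2 - 4*t*exp(3*t) - exp(3*t)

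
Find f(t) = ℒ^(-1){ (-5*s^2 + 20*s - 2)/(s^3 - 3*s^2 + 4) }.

Factor the denominator: s^3 - 3*s^2 + 4 = (s - 2)^2*(s + 1).
Partial fraction decomposition gives [-2/(s - 2)] + [6/(s - 2)^2] + [-3/(s + 1)].
Invert each term: -2/(s - 2) ↔ -2e^(2t); 6/(s - 2)^2 ↔ 6t·e^(2t); -3/(s + 1) ↔ -3e^(-t).

f(t) = 6*t*exp(2*t) - 2*exp(2*t) - 3*exp(-t)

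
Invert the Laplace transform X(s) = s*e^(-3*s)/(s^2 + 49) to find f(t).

The factor e^(-3s) signals a time shift by c = 3 (second shifting theorem).
L{cos(7t)} = s/(s^2 + 49), so L^-1{s/(s^2 + 49)} = cos(7*t).
Hence the inverse is u(t - 3) times that function evaluated at t - 3.

f(t) = Heaviside(t - 3)*(cos(7*t - 21))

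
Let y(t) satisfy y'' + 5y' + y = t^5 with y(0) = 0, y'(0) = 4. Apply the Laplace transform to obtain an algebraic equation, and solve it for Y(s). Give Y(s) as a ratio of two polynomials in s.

Y(s) = (4*s^6 + 120)/(s^8 + 5*s^7 + s^6)

Apply the Laplace transform to the equation.
Using L{y''} = s^2 Y - s·y(0) - y'(0) and L{y'} = sY - y(0), with y(0) = 0, y'(0) = 4, the left side becomes (s^2 + 5*s + 1)Y - (4).
The right side is L{t^5} = 120/s^6.
So (s^2 + 5*s + 1)Y = 120/s^6 + (4).
Solve for Y(s) and write it as one ratio of polynomials.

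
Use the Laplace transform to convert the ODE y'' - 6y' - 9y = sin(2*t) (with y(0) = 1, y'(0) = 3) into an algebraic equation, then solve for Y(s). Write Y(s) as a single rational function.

Y(s) = (s^3 - 3*s^2 + 4*s - 10)/(s^4 - 6*s^3 - 5*s^2 - 24*s - 36)

Laplace-transform each side.
The derivative rules (L{y''} = s^2 Y - s·y(0) - y'(0) and L{y'} = sY - y(0), with y(0) = 1, y'(0) = 3) turn the left side into (s^2 - 6*s - 9)Y - (s - 3).
The right side is L{sin(2*t)} = 2/(s^2 + 4).
So (s^2 - 6*s - 9)Y = 2/(s^2 + 4) + (s - 3).
Divide through and combine into a single rational function.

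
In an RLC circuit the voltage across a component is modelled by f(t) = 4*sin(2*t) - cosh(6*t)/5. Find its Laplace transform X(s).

X(s) = -s/(5*(s^2 - 36)) + 8/(s^2 + 4)

Apply the Laplace transform termwise.
(4)·[L{sin(2t)} = 2/(s^2 + 4)]; (-1/5)·[L{cosh(6t)} = s/(s^2 - 36)].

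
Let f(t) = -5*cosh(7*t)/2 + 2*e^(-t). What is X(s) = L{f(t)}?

X(s) = -5*s/(2*(s^2 - 49)) + 2/(s + 1)

By linearity of the Laplace transform, transform each term separately.
(2)·[L{e^(-t)} = 1/(s + 1)]; (-5/2)·[L{cosh(7t)} = s/(s^2 - 49)].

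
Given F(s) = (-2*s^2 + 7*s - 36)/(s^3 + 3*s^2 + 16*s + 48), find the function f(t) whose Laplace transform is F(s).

Factor the denominator: s^3 + 3*s^2 + 16*s + 48 = (s + 3)*(s^2 + 16).
Partial fraction decomposition gives [-3/(s + 3)] + [s/(s^2 + 16)] + [4/(s^2 + 16)].
Invert each term: -3/(s + 3) ↔ -3e^(-3t); 1·s/(s^2 + 16) ↔ cos(4t); 1·4/(s^2 + 16) ↔ sin(4t).

f(t) = sin(4*t) + cos(4*t) - 3*exp(-3*t)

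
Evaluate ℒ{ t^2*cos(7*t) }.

L{cos(7t)} = s/(s^2 + 49).
Then apply L{t^2·g(t)} = (-1)^2 d^2/ds^2[G(s)] with G(s) = s/(s^2 + 49):
differentiating 2 times and applying the sign gives 2*s*(s^2 - 147)/(s^2 + 49)^3.

2*s*(s^2 - 147)/(s^2 + 49)^3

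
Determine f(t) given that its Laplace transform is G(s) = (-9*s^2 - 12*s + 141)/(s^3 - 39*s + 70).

Factor the denominator: s^3 - 39*s + 70 = (s - 5)*(s - 2)*(s + 7).
Partial fraction decomposition gives [-3/(s - 2)] + [-2/(s + 7)] + [-4/(s - 5)].
Invert each term: -3/(s - 2) ↔ -3e^(2t); -2/(s + 7) ↔ -2e^(-7t); -4/(s - 5) ↔ -4e^(5t).

f(t) = -4*exp(5*t) - 3*exp(2*t) - 2*exp(-7*t)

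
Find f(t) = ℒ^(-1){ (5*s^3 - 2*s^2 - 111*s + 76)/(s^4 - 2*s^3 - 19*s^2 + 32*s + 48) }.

f(t) = -2*exp(4*t) + 5*exp(3*t) + 3*exp(-t) - exp(-4*t)

Factor the denominator: s^4 - 2*s^3 - 19*s^2 + 32*s + 48 = (s - 4)*(s - 3)*(s + 1)*(s + 4).
Partial fraction decomposition gives [5/(s - 3)] + [-2/(s - 4)] + [-1/(s + 4)] + [3/(s + 1)].
Invert each term: 5/(s - 3) ↔ 5e^(3t); -2/(s - 4) ↔ -2e^(4t); -1/(s + 4) ↔ -e^(-4t); 3/(s + 1) ↔ 3e^(-t).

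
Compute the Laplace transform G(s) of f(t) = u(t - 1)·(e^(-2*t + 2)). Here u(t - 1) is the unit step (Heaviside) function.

G(s) = exp(-s)/(s + 2)

By the second shifting theorem, L{u(t - c)·g(t - c)} = e^(-cs)·H(s) with c = 1 and H(s) = L{g(t)}.
L{e^(-2t)} = 1/(s + 2).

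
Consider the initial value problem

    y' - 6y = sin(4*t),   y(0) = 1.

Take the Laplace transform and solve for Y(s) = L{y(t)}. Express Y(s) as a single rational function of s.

Laplace-transform each side.
The derivative rules (L{y'} = sY - y(0) = sY - 1) turn the left side into (s - 6)Y - (1).
The right side is L{sin(4*t)} = 4/(s^2 + 16).
So (s - 6)Y = 4/(s^2 + 16) + (1).
Isolate Y and clear denominators.

Y(s) = (s^2 + 20)/(s^3 - 6*s^2 + 16*s - 96)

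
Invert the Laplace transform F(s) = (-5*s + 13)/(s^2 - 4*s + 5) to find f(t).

f(t) = 3*exp(2*t)*sin(t) - 5*exp(2*t)*cos(t)

Complete the square in the denominator: s^2 - 4*s + 5 = (s - 2)^2 + 1^2.
Split the numerator to match: -5*s + 13 = -5·(s - 2) + 3·1.
Invert each term: -5·(s - 2)/((s - 2)^2 + 1) ↔ -5e^(2t)cos(t); 3·1/((s - 2)^2 + 1) ↔ 3e^(2t)sin(t).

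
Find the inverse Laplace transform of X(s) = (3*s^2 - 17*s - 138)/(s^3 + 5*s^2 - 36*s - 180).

Factor the denominator: s^3 + 5*s^2 - 36*s - 180 = (s - 6)*(s + 5)*(s + 6).
Partial fraction decomposition gives [6/(s + 6)] + [-1/(s - 6)] + [-2/(s + 5)].
Invert each term: 6/(s + 6) ↔ 6e^(-6t); -1/(s - 6) ↔ -e^(6t); -2/(s + 5) ↔ -2e^(-5t).

-exp(6*t) - 2*exp(-5*t) + 6*exp(-6*t)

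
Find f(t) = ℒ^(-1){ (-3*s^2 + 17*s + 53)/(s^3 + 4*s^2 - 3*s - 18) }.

Factor the denominator: s^3 + 4*s^2 - 3*s - 18 = (s - 2)*(s + 3)^2.
Partial fraction decomposition gives [-6/(s + 3)] + [5/(s + 3)^2] + [3/(s - 2)].
Invert each term: -6/(s + 3) ↔ -6e^(-3t); 5/(s + 3)^2 ↔ 5t·e^(-3t); 3/(s - 2) ↔ 3e^(2t).

f(t) = 5*t*exp(-3*t) + 3*exp(2*t) - 6*exp(-3*t)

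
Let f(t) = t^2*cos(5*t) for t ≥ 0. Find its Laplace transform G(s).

L{cos(5t)} = s/(s^2 + 25).
Then apply L{t^2·g(t)} = (-1)^2 d^2/ds^2[H(s)] with H(s) = s/(s^2 + 25):
differentiating 2 times and applying the sign gives 2*s*(s^2 - 75)/(s^2 + 25)^3.

G(s) = 2*s*(s^2 - 75)/(s^2 + 25)^3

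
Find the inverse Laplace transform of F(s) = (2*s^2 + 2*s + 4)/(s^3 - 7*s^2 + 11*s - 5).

-2*t*exp(t) + 4*exp(5*t) - 2*exp(t)

Factor the denominator: s^3 - 7*s^2 + 11*s - 5 = (s - 5)*(s - 1)^2.
Partial fraction decomposition gives [-2/(s - 1)] + [-2/(s - 1)^2] + [4/(s - 5)].
Invert each term: -2/(s - 1) ↔ -2e^(t); -2/(s - 1)^2 ↔ -2t·e^(t); 4/(s - 5) ↔ 4e^(5t).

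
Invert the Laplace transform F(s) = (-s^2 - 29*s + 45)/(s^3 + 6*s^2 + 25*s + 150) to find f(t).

Factor the denominator: s^3 + 6*s^2 + 25*s + 150 = (s + 6)*(s^2 + 25).
Partial fraction decomposition gives [3/(s + 6)] + [-4*s/(s^2 + 25)] + [-5/(s^2 + 25)].
Invert each term: 3/(s + 6) ↔ 3e^(-6t); -4·s/(s^2 + 25) ↔ -4cos(5t); -1·5/(s^2 + 25) ↔ -sin(5t).

f(t) = -sin(5*t) - 4*cos(5*t) + 3*exp(-6*t)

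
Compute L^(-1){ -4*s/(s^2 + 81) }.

-4*cos(9*t)

Since L{cos(9t)} = s/(s^2 + 81), the inverse is cos(9*t), scaled by -4.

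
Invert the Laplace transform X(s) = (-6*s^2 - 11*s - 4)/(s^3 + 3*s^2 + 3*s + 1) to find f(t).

f(t) = t^2*exp(-t)/2 + t*exp(-t) - 6*exp(-t)

Factor the denominator: s^3 + 3*s^2 + 3*s + 1 = (s + 1)^3.
Partial fraction decomposition gives [-6/(s + 1)] + [(s + 1)^(-2)] + [(s + 1)^(-3)].
Invert each term: -6/(s + 1) ↔ -6e^(-t); 1/(s + 1)^2 ↔ t·e^(-t); 1/(s + 1)^3 ↔ (1/2)t^2·e^(-t).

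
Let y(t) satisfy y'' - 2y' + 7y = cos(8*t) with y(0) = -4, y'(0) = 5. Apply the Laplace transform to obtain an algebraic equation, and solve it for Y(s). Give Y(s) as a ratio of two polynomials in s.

Y(s) = (-4*s^3 + 13*s^2 - 255*s + 832)/(s^4 - 2*s^3 + 71*s^2 - 128*s + 448)

Apply the Laplace transform to the equation.
With L{y''} = s^2 Y - s·y(0) - y'(0) and L{y'} = sY - y(0), with y(0) = -4, y'(0) = 5: the LHS transforms to (s^2 - 2*s + 7)Y - (-4*s + 13).
The right side is L{cos(8*t)} = s/(s^2 + 64).
So (s^2 - 2*s + 7)Y = s/(s^2 + 64) + (-4*s + 13).
Solve for Y(s) and write it as one ratio of polynomials.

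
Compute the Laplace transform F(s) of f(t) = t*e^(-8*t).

F(s) = (s + 8)^(-2)

L{e^(-8t)} = 1/(s + 8).
Then apply L{t·g(t)} = -d/ds[G(s)] with G(s) = 1/(s + 8):
differentiating 1 time and applying the sign gives (s + 8)^(-2).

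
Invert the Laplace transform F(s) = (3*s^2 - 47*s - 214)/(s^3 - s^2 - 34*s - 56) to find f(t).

Factor the denominator: s^3 - s^2 - 34*s - 56 = (s - 7)*(s + 2)*(s + 4).
Partial fraction decomposition gives [6/(s + 2)] + [1/(s + 4)] + [-4/(s - 7)].
Invert each term: 6/(s + 2) ↔ 6e^(-2t); 1/(s + 4) ↔ e^(-4t); -4/(s - 7) ↔ -4e^(7t).

f(t) = -4*exp(7*t) + 6*exp(-2*t) + exp(-4*t)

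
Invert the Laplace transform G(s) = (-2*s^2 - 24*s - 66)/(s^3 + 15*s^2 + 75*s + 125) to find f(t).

f(t) = 2*t^2*exp(-5*t) - 4*t*exp(-5*t) - 2*exp(-5*t)

Factor the denominator: s^3 + 15*s^2 + 75*s + 125 = (s + 5)^3.
Partial fraction decomposition gives [-2/(s + 5)] + [-4/(s + 5)^2] + [4/(s + 5)^3].
Invert each term: -2/(s + 5) ↔ -2e^(-5t); -4/(s + 5)^2 ↔ -4t·e^(-5t); 4/(s + 5)^3 ↔ (2)t^2·e^(-5t).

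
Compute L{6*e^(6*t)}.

6/(s - 6)

L{6} = 6/s.
By the first shifting theorem, multiplying by e^(6t) replaces s with s - 6.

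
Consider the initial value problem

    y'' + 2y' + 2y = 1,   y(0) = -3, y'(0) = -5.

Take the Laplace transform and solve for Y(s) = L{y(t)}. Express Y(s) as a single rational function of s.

Y(s) = (-3*s^2 - 11*s + 1)/(s^3 + 2*s^2 + 2*s)

Apply the Laplace transform to the equation.
The derivative rules (L{y''} = s^2 Y - s·y(0) - y'(0) and L{y'} = sY - y(0), with y(0) = -3, y'(0) = -5) turn the left side into (s^2 + 2*s + 2)Y - (-3*s - 11).
The right side is L{1} = 1/s.
So (s^2 + 2*s + 2)Y = 1/s + (-3*s - 11).
Solve for Y(s) and write it as one ratio of polynomials.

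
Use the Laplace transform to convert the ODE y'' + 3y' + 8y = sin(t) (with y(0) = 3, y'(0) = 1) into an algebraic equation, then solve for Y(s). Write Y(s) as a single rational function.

Y(s) = (3*s^3 + 10*s^2 + 3*s + 11)/(s^4 + 3*s^3 + 9*s^2 + 3*s + 8)

Take the Laplace transform of both sides.
With L{y''} = s^2 Y - s·y(0) - y'(0) and L{y'} = sY - y(0), with y(0) = 3, y'(0) = 1: the LHS transforms to (s^2 + 3*s + 8)Y - (3*s + 10).
The right side is L{sin(t)} = 1/(s^2 + 1).
So (s^2 + 3*s + 8)Y = 1/(s^2 + 1) + (3*s + 10).
Divide through and combine into a single rational function.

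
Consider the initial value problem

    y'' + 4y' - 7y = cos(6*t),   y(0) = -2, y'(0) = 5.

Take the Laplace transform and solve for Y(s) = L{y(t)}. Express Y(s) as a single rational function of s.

Laplace-transform each side.
The derivative rules (L{y''} = s^2 Y - s·y(0) - y'(0) and L{y'} = sY - y(0), with y(0) = -2, y'(0) = 5) turn the left side into (s^2 + 4*s - 7)Y - (-2*s - 3).
The right side is L{cos(6*t)} = s/(s^2 + 36).
So (s^2 + 4*s - 7)Y = s/(s^2 + 36) + (-2*s - 3).
Solve for Y(s) and write it as one ratio of polynomials.

Y(s) = (-2*s^3 - 3*s^2 - 71*s - 108)/(s^4 + 4*s^3 + 29*s^2 + 144*s - 252)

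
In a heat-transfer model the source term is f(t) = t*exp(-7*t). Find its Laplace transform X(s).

L{e^(-7t)} = 1/(s + 7).
Then apply L{t·g(t)} = -d/ds[G(s)] with G(s) = 1/(s + 7):
differentiating 1 time and applying the sign gives (s + 7)^(-2).

X(s) = (s + 7)^(-2)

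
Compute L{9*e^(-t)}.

L{9} = 9/s.
By the first shifting theorem, multiplying by e^(-t) replaces s with s + 1.

9/(s + 1)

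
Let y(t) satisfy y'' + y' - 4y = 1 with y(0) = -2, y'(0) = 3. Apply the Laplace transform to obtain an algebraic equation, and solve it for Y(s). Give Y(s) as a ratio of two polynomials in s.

Transform both sides with L{·}.
Using L{y''} = s^2 Y - s·y(0) - y'(0) and L{y'} = sY - y(0), with y(0) = -2, y'(0) = 3, the left side becomes (s^2 + s - 4)Y - (-2*s + 1).
The right side is L{1} = 1/s.
So (s^2 + s - 4)Y = 1/s + (-2*s + 1).
Divide through and combine into a single rational function.

Y(s) = (-2*s^2 + s + 1)/(s^3 + s^2 - 4*s)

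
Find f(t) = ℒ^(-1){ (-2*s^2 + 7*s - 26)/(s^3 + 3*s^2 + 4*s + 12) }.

Factor the denominator: s^3 + 3*s^2 + 4*s + 12 = (s + 3)*(s^2 + 4).
Partial fraction decomposition gives [-5/(s + 3)] + [3*s/(s^2 + 4)] + [-2/(s^2 + 4)].
Invert each term: -5/(s + 3) ↔ -5e^(-3t); 3·s/(s^2 + 4) ↔ 3cos(2t); -1·2/(s^2 + 4) ↔ -sin(2t).

f(t) = -sin(2*t) + 3*cos(2*t) - 5*exp(-3*t)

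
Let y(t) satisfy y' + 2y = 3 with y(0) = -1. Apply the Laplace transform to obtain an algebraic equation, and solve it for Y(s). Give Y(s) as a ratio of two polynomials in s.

Apply the Laplace transform to the equation.
With L{y'} = sY - y(0) = sY - (-1): the LHS transforms to (s + 2)Y - (-1).
The right side is L{3} = 3/s.
So (s + 2)Y = 3/s + (-1).
Divide through and combine into a single rational function.

Y(s) = (-s + 3)/(s^2 + 2*s)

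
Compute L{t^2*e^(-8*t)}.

L{e^(-8t)} = 1/(s + 8).
Then apply L{t^2·g(t)} = (-1)^2 d^2/ds^2[G(s)] with G(s) = 1/(s + 8):
differentiating 2 times and applying the sign gives 2/(s + 8)^3.

2/(s + 8)^3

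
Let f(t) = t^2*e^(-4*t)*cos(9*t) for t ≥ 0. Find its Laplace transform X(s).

X(s) = 2*(s + 4)*(s^2 + 8*s - 227)/(s^2 + 8*s + 97)^3

L{cos(9t)} = s/(s^2 + 81).
Multiplying by e^(-4t) shifts s → s + 4, so L{e^(-4*t)*cos(9*t)} = (s + 4)/((s + 4)^2 + 81).
Then apply L{t^2·g(t)} = (-1)^2 d^2/ds^2[G(s)] with G(s) = (s + 4)/((s + 4)^2 + 81):
differentiating 2 times and applying the sign gives 2*(s + 4)*(s^2 + 8*s - 227)/(s^2 + 8*s + 97)^3.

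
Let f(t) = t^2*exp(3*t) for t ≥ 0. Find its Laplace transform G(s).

G(s) = 2/(s - 3)^3

L{t^2} = 2!/s^3 = 2/s^3.
By the first shifting theorem, multiplying by e^(3t) replaces s with s - 3.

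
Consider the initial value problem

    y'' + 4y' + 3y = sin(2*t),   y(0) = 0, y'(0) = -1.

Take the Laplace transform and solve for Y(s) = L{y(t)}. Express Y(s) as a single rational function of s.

Y(s) = (-s^2 - 2)/(s^4 + 4*s^3 + 7*s^2 + 16*s + 12)

Laplace-transform each side.
The derivative rules (L{y''} = s^2 Y - s·y(0) - y'(0) and L{y'} = sY - y(0), with y(0) = 0, y'(0) = -1) turn the left side into (s^2 + 4*s + 3)Y - (-1).
The right side is L{sin(2*t)} = 2/(s^2 + 4).
So (s^2 + 4*s + 3)Y = 2/(s^2 + 4) + (-1).
Isolate Y and clear denominators.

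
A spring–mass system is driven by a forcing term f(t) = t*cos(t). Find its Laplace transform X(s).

X(s) = (s - 1)*(s + 1)/(s^2 + 1)^2

L{cos(t)} = s/(s^2 + 1).
Then apply L{t·g(t)} = -d/ds[G(s)] with G(s) = s/(s^2 + 1):
differentiating 1 time and applying the sign gives (s - 1)*(s + 1)/(s^2 + 1)^2.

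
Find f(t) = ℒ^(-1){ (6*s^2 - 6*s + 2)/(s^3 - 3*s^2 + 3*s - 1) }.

f(t) = t^2*exp(t) + 6*t*exp(t) + 6*exp(t)

Factor the denominator: s^3 - 3*s^2 + 3*s - 1 = (s - 1)^3.
Partial fraction decomposition gives [6/(s - 1)] + [6/(s - 1)^2] + [2/(s - 1)^3].
Invert each term: 6/(s - 1) ↔ 6e^(t); 6/(s - 1)^2 ↔ 6t·e^(t); 2/(s - 1)^3 ↔ (1)t^2·e^(t).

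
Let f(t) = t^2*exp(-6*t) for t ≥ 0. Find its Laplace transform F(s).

L{e^(-6t)} = 1/(s + 6).
Then apply L{t^2·g(t)} = (-1)^2 d^2/ds^2[G(s)] with G(s) = 1/(s + 6):
differentiating 2 times and applying the sign gives 2/(s + 6)^3.

F(s) = 2/(s + 6)^3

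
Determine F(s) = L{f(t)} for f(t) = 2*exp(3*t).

L{2} = 2/s.
By the first shifting theorem, multiplying by e^(3t) replaces s with s - 3.

F(s) = 2/(s - 3)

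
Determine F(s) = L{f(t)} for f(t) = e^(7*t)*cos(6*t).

L{cos(6t)} = s/(s^2 + 36).
By the first shifting theorem, multiplying by e^(7t) replaces s with s - 7.

F(s) = (s - 7)/((s - 7)^2 + 36)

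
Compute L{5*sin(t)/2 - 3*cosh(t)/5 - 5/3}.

-3*s/(5*(s^2 - 1)) + 5/(2*(s^2 + 1)) - 5/(3*s)

The transform is linear, so treat each term independently.
(5/2)·[L{sin(t)} = 1/(s^2 + 1)]; (-3/5)·[L{cosh(t)} = s/(s^2 - 1)]; L{-5/3} = (-5/3)/s.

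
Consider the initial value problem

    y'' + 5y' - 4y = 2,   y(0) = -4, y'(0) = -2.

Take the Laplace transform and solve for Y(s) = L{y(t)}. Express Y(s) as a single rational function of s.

Laplace-transform each side.
The derivative rules (L{y''} = s^2 Y - s·y(0) - y'(0) and L{y'} = sY - y(0), with y(0) = -4, y'(0) = -2) turn the left side into (s^2 + 5*s - 4)Y - (-4*s - 22).
The right side is L{2} = 2/s.
So (s^2 + 5*s - 4)Y = 2/s + (-4*s - 22).
Isolate Y and clear denominators.

Y(s) = (-4*s^2 - 22*s + 2)/(s^3 + 5*s^2 - 4*s)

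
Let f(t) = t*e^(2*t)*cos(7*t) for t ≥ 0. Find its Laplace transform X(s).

L{cos(7t)} = s/(s^2 + 49).
Multiplying by e^(2t) shifts s → s - 2, so L{e^(2*t)*cos(7*t)} = (s - 2)/((s - 2)^2 + 49).
Then apply L{t·g(t)} = -d/ds[G(s)] with G(s) = (s - 2)/((s - 2)^2 + 49):
differentiating 1 time and applying the sign gives (s - 9)*(s + 5)/(s^2 - 4*s + 53)^2.

X(s) = (s - 9)*(s + 5)/(s^2 - 4*s + 53)^2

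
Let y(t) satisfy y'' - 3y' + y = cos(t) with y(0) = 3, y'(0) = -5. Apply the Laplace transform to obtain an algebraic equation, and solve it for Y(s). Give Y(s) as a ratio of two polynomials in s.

Apply the Laplace transform to the equation.
With L{y''} = s^2 Y - s·y(0) - y'(0) and L{y'} = sY - y(0), with y(0) = 3, y'(0) = -5: the LHS transforms to (s^2 - 3*s + 1)Y - (3*s - 14).
The right side is L{cos(t)} = s/(s^2 + 1).
So (s^2 - 3*s + 1)Y = s/(s^2 + 1) + (3*s - 14).
Divide through and combine into a single rational function.

Y(s) = (3*s^3 - 14*s^2 + 4*s - 14)/(s^4 - 3*s^3 + 2*s^2 - 3*s + 1)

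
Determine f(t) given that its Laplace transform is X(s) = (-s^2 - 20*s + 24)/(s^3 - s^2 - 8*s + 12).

Factor the denominator: s^3 - s^2 - 8*s + 12 = (s - 2)^2*(s + 3).
Partial fraction decomposition gives [-4/(s - 2)] + [-4/(s - 2)^2] + [3/(s + 3)].
Invert each term: -4/(s - 2) ↔ -4e^(2t); -4/(s - 2)^2 ↔ -4t·e^(2t); 3/(s + 3) ↔ 3e^(-3t).

f(t) = -4*t*exp(2*t) - 4*exp(2*t) + 3*exp(-3*t)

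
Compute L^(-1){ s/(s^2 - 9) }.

cosh(3*t)

Since L{cosh(3t)} = s/(s^2 - 9), the inverse is cosh(3*t).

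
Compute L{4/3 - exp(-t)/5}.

-1/(5*(s + 1)) + 4/(3*s)

The transform is linear, so treat each term independently.
L{4/3} = (4/3)/s; (-1/5)·[L{e^(-t)} = 1/(s + 1)].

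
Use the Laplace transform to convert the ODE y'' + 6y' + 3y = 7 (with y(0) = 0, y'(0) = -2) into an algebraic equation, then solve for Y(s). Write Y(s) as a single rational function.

Y(s) = (-2*s + 7)/(s^3 + 6*s^2 + 3*s)

Laplace-transform each side.
With L{y''} = s^2 Y - s·y(0) - y'(0) and L{y'} = sY - y(0), with y(0) = 0, y'(0) = -2: the LHS transforms to (s^2 + 6*s + 3)Y - (-2).
The right side is L{7} = 7/s.
So (s^2 + 6*s + 3)Y = 7/s + (-2).
Solve for Y(s) and write it as one ratio of polynomials.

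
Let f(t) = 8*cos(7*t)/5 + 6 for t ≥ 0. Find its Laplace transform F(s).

Apply the Laplace transform termwise.
L{6} = 6/s; (8/5)·[L{cos(7t)} = s/(s^2 + 49)].

F(s) = 8*s/(5*(s^2 + 49)) + 6/s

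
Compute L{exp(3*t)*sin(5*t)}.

L{sin(5t)} = 5/(s^2 + 25).
By the first shifting theorem, multiplying by e^(3t) replaces s with s - 3.

5/((s - 3)^2 + 25)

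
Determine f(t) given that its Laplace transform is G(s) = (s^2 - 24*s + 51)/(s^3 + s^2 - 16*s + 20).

f(t) = t*exp(2*t) - 3*exp(2*t) + 4*exp(-5*t)

Factor the denominator: s^3 + s^2 - 16*s + 20 = (s - 2)^2*(s + 5).
Partial fraction decomposition gives [-3/(s - 2)] + [(s - 2)^(-2)] + [4/(s + 5)].
Invert each term: -3/(s - 2) ↔ -3e^(2t); 1/(s - 2)^2 ↔ t·e^(2t); 4/(s + 5) ↔ 4e^(-5t).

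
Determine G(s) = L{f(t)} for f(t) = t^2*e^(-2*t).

G(s) = 2/(s + 2)^3

L{e^(-2t)} = 1/(s + 2).
Then apply L{t^2·g(t)} = (-1)^2 d^2/ds^2[H(s)] with H(s) = 1/(s + 2):
differentiating 2 times and applying the sign gives 2/(s + 2)^3.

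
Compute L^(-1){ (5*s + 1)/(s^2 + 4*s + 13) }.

Complete the square in the denominator: s^2 + 4*s + 13 = (s + 2)^2 + 3^2.
Split the numerator to match: 5*s + 1 = 5·(s + 2) - 3·3.
Invert each term: 5·(s + 2)/((s + 2)^2 + 9) ↔ 5e^(-2t)cos(3t); -3·3/((s + 2)^2 + 9) ↔ -3e^(-2t)sin(3t).

-3*exp(-2*t)*sin(3*t) + 5*exp(-2*t)*cos(3*t)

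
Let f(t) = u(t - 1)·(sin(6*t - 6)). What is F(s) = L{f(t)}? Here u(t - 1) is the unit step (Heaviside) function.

By the second shifting theorem, L{u(t - c)·g(t - c)} = e^(-cs)·G(s) with c = 1 and G(s) = L{g(t)}.
L{sin(6t)} = 6/(s^2 + 36).

F(s) = 6*exp(-s)/(s^2 + 36)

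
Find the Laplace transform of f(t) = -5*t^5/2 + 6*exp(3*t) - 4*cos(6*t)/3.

By linearity of the Laplace transform, transform each term separately.
(-4/3)·[L{cos(6t)} = s/(s^2 + 36)]; (6)·[L{e^(3t)} = 1/(s - 3)]; (-5/2)·[L{t^5} = 5!/s^6 = 120/s^6].

-4*s/(3*(s^2 + 36)) + 6/(s - 3) - 300/s^6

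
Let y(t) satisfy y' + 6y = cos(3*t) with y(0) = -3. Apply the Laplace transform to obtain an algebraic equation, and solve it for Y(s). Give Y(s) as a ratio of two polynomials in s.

Laplace-transform each side.
The derivative rules (L{y'} = sY - y(0) = sY - (-3)) turn the left side into (s + 6)Y - (-3).
The right side is L{cos(3*t)} = s/(s^2 + 9).
So (s + 6)Y = s/(s^2 + 9) + (-3).
Divide through and combine into a single rational function.

Y(s) = (-3*s^2 + s - 27)/(s^3 + 6*s^2 + 9*s + 54)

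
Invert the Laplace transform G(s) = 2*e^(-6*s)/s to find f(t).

The factor e^(-6s) signals a time shift by c = 6 (second shifting theorem).
L{2} = 2/s, so L^-1{2/s} = 2.
Hence the inverse is u(t - 6) times that function evaluated at t - 6.

f(t) = Heaviside(t - 6)*(2)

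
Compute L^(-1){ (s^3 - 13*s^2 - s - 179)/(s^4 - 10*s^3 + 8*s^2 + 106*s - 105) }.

Factor the denominator: s^4 - 10*s^3 + 8*s^2 + 106*s - 105 = (s - 7)*(s - 5)*(s - 1)*(s + 3).
Partial fraction decomposition gives [6/(s - 5)] + [-4/(s - 7)] + [1/(s + 3)] + [-2/(s - 1)].
Invert each term: 6/(s - 5) ↔ 6e^(5t); -4/(s - 7) ↔ -4e^(7t); 1/(s + 3) ↔ e^(-3t); -2/(s - 1) ↔ -2e^(t).

-4*exp(7*t) + 6*exp(5*t) - 2*exp(t) + exp(-3*t)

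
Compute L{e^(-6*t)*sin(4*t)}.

4/((s + 6)^2 + 16)

L{sin(4t)} = 4/(s^2 + 16).
By the first shifting theorem, multiplying by e^(-6t) replaces s with s + 6.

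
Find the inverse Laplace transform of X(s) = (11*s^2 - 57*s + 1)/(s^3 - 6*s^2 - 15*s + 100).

-t*exp(5*t) + 6*exp(5*t) + 5*exp(-4*t)

Factor the denominator: s^3 - 6*s^2 - 15*s + 100 = (s - 5)^2*(s + 4).
Partial fraction decomposition gives [6/(s - 5)] + [-1/(s - 5)^2] + [5/(s + 4)].
Invert each term: 6/(s - 5) ↔ 6e^(5t); -1/(s - 5)^2 ↔ -t·e^(5t); 5/(s + 4) ↔ 5e^(-4t).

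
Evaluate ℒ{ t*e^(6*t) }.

(s - 6)^(-2)

L{e^(6t)} = 1/(s - 6).
Then apply L{t·g(t)} = -d/ds[G(s)] with G(s) = 1/(s - 6):
differentiating 1 time and applying the sign gives (s - 6)^(-2).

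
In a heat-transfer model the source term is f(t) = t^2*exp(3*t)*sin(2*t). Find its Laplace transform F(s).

L{sin(2t)} = 2/(s^2 + 4).
Multiplying by e^(3t) shifts s → s - 3, so L{exp(3*t)*sin(2*t)} = 2/((s - 3)^2 + 4).
Then apply L{t^2·g(t)} = (-1)^2 d^2/ds^2[G(s)] with G(s) = 2/((s - 3)^2 + 4):
differentiating 2 times and applying the sign gives 4*(3*s^2 - 18*s + 23)/(s^2 - 6*s + 13)^3.

F(s) = 4*(3*s^2 - 18*s + 23)/(s^2 - 6*s + 13)^3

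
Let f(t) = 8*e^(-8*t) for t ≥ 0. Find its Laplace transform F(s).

F(s) = 8/(s + 8)

L{8} = 8/s.
By the first shifting theorem, multiplying by e^(-8t) replaces s with s + 8.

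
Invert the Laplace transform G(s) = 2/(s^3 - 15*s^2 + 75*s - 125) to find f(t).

Rewrite the denominator: s^3 - 15*s^2 + 75*s - 125 = (s - 5)^3.
The form in (s - 5) signals a first-shifting-theorem factor e^(5t).
Since L{t^2} = 2!/s^3 = 2/s^3, the inverse is t^2*e^(5*t).

f(t) = t^2*exp(5*t)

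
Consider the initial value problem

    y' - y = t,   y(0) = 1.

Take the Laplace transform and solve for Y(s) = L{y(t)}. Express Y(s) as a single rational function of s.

Apply the Laplace transform to the equation.
Using L{y'} = sY - y(0) = sY - 1, the left side becomes (s - 1)Y - (1).
The right side is L{t} = s^(-2).
So (s - 1)Y = s^(-2) + (1).
Divide through and combine into a single rational function.

Y(s) = (s^2 + 1)/(s^3 - s^2)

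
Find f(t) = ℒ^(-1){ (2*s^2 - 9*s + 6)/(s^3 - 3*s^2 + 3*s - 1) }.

Factor the denominator: s^3 - 3*s^2 + 3*s - 1 = (s - 1)^3.
Partial fraction decomposition gives [2/(s - 1)] + [-5/(s - 1)^2] + [-1/(s - 1)^3].
Invert each term: 2/(s - 1) ↔ 2e^(t); -5/(s - 1)^2 ↔ -5t·e^(t); -1/(s - 1)^3 ↔ (-1/2)t^2·e^(t).

f(t) = -t^2*exp(t)/2 - 5*t*exp(t) + 2*exp(t)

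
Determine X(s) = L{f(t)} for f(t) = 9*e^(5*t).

L{9} = 9/s.
By the first shifting theorem, multiplying by e^(5t) replaces s with s - 5.

X(s) = 9/(s - 5)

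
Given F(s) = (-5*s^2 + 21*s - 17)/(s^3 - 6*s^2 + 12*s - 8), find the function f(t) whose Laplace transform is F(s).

Factor the denominator: s^3 - 6*s^2 + 12*s - 8 = (s - 2)^3.
Partial fraction decomposition gives [-5/(s - 2)] + [(s - 2)^(-2)] + [5/(s - 2)^3].
Invert each term: -5/(s - 2) ↔ -5e^(2t); 1/(s - 2)^2 ↔ t·e^(2t); 5/(s - 2)^3 ↔ (5/2)t^2·e^(2t).

f(t) = 5*t^2*exp(2*t)/2 + t*exp(2*t) - 5*exp(2*t)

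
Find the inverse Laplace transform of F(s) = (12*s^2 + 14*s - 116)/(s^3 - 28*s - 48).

5*exp(6*t) + 6*exp(-2*t) + exp(-4*t)

Factor the denominator: s^3 - 28*s - 48 = (s - 6)*(s + 2)*(s + 4).
Partial fraction decomposition gives [5/(s - 6)] + [6/(s + 2)] + [1/(s + 4)].
Invert each term: 5/(s - 6) ↔ 5e^(6t); 6/(s + 2) ↔ 6e^(-2t); 1/(s + 4) ↔ e^(-4t).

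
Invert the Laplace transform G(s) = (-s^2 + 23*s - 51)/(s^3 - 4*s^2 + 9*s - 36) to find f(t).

f(t) = exp(4*t) + 5*sin(3*t) - 2*cos(3*t)

Factor the denominator: s^3 - 4*s^2 + 9*s - 36 = (s - 4)*(s^2 + 9).
Partial fraction decomposition gives [1/(s - 4)] + [-2*s/(s^2 + 9)] + [15/(s^2 + 9)].
Invert each term: 1/(s - 4) ↔ e^(4t); -2·s/(s^2 + 9) ↔ -2cos(3t); 5·3/(s^2 + 9) ↔ 5sin(3t).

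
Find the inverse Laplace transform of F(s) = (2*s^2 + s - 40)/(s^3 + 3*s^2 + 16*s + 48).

-2*sin(4*t) + 3*cos(4*t) - exp(-3*t)

Factor the denominator: s^3 + 3*s^2 + 16*s + 48 = (s + 3)*(s^2 + 16).
Partial fraction decomposition gives [-1/(s + 3)] + [3*s/(s^2 + 16)] + [-8/(s^2 + 16)].
Invert each term: -1/(s + 3) ↔ -e^(-3t); 3·s/(s^2 + 16) ↔ 3cos(4t); -2·4/(s^2 + 16) ↔ -2sin(4t).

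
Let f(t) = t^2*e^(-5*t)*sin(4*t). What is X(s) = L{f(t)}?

L{sin(4t)} = 4/(s^2 + 16).
Multiplying by e^(-5t) shifts s → s + 5, so L{e^(-5*t)*sin(4*t)} = 4/((s + 5)^2 + 16).
Then apply L{t^2·g(t)} = (-1)^2 d^2/ds^2[G(s)] with G(s) = 4/((s + 5)^2 + 16):
differentiating 2 times and applying the sign gives 8*(3*s^2 + 30*s + 59)/(s^2 + 10*s + 41)^3.

X(s) = 8*(3*s^2 + 30*s + 59)/(s^2 + 10*s + 41)^3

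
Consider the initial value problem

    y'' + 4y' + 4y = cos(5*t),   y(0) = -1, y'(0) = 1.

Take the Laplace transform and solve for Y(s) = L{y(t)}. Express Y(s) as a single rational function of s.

Apply the Laplace transform to the equation.
Using L{y''} = s^2 Y - s·y(0) - y'(0) and L{y'} = sY - y(0), with y(0) = -1, y'(0) = 1, the left side becomes (s^2 + 4*s + 4)Y - (-s - 3).
The right side is L{cos(5*t)} = s/(s^2 + 25).
So (s^2 + 4*s + 4)Y = s/(s^2 + 25) + (-s - 3).
Solve for Y(s) and write it as one ratio of polynomials.

Y(s) = (-s^3 - 3*s^2 - 24*s - 75)/(s^4 + 4*s^3 + 29*s^2 + 100*s + 100)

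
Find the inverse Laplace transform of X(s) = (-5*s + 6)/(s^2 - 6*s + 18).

-3*exp(3*t)*sin(3*t) - 5*exp(3*t)*cos(3*t)

Complete the square in the denominator: s^2 - 6*s + 18 = (s - 3)^2 + 3^2.
Split the numerator to match: -5*s + 6 = -5·(s - 3) - 3·3.
Invert each term: -5·(s - 3)/((s - 3)^2 + 9) ↔ -5e^(3t)cos(3t); -3·3/((s - 3)^2 + 9) ↔ -3e^(3t)sin(3t).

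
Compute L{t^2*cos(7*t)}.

2*s*(s^2 - 147)/(s^2 + 49)^3

L{cos(7t)} = s/(s^2 + 49).
Then apply L{t^2·g(t)} = (-1)^2 d^2/ds^2[G(s)] with G(s) = s/(s^2 + 49):
differentiating 2 times and applying the sign gives 2*s*(s^2 - 147)/(s^2 + 49)^3.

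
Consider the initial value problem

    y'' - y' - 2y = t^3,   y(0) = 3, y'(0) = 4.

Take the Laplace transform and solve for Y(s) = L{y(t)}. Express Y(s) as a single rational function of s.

Apply the Laplace transform to the equation.
The derivative rules (L{y''} = s^2 Y - s·y(0) - y'(0) and L{y'} = sY - y(0), with y(0) = 3, y'(0) = 4) turn the left side into (s^2 - s - 2)Y - (3*s + 1).
The right side is L{t^3} = 6/s^4.
So (s^2 - s - 2)Y = 6/s^4 + (3*s + 1).
Isolate Y and clear denominators.

Y(s) = (3*s^5 + s^4 + 6)/(s^6 - s^5 - 2*s^4)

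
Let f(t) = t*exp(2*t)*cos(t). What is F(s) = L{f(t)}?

F(s) = (s - 3)*(s - 1)/(s^2 - 4*s + 5)^2

L{cos(t)} = s/(s^2 + 1).
Multiplying by e^(2t) shifts s → s - 2, so L{exp(2*t)*cos(t)} = (s - 2)/((s - 2)^2 + 1).
Then apply L{t·g(t)} = -d/ds[G(s)] with G(s) = (s - 2)/((s - 2)^2 + 1):
differentiating 1 time and applying the sign gives (s - 3)*(s - 1)/(s^2 - 4*s + 5)^2.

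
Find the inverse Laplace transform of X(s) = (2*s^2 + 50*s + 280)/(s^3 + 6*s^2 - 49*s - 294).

Factor the denominator: s^3 + 6*s^2 - 49*s - 294 = (s - 7)*(s + 6)*(s + 7).
Partial fraction decomposition gives [4/(s - 7)] + [-4/(s + 6)] + [2/(s + 7)].
Invert each term: 4/(s - 7) ↔ 4e^(7t); -4/(s + 6) ↔ -4e^(-6t); 2/(s + 7) ↔ 2e^(-7t).

4*exp(7*t) - 4*exp(-6*t) + 2*exp(-7*t)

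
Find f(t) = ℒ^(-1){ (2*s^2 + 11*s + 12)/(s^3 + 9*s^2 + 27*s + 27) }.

Factor the denominator: s^3 + 9*s^2 + 27*s + 27 = (s + 3)^3.
Partial fraction decomposition gives [2/(s + 3)] + [-1/(s + 3)^2] + [-3/(s + 3)^3].
Invert each term: 2/(s + 3) ↔ 2e^(-3t); -1/(s + 3)^2 ↔ -t·e^(-3t); -3/(s + 3)^3 ↔ (-3/2)t^2·e^(-3t).

f(t) = -3*t^2*exp(-3*t)/2 - t*exp(-3*t) + 2*exp(-3*t)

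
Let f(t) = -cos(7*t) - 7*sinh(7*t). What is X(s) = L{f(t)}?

Apply the Laplace transform termwise.
(-1)·[L{cos(7t)} = s/(s^2 + 49)]; (-7)·[L{sinh(7t)} = 7/(s^2 - 49)].

X(s) = -s/(s^2 + 49) - 49/(s^2 - 49)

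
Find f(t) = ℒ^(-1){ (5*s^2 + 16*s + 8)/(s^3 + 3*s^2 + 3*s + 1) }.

Factor the denominator: s^3 + 3*s^2 + 3*s + 1 = (s + 1)^3.
Partial fraction decomposition gives [5/(s + 1)] + [6/(s + 1)^2] + [-3/(s + 1)^3].
Invert each term: 5/(s + 1) ↔ 5e^(-t); 6/(s + 1)^2 ↔ 6t·e^(-t); -3/(s + 1)^3 ↔ (-3/2)t^2·e^(-t).

f(t) = -3*t^2*exp(-t)/2 + 6*t*exp(-t) + 5*exp(-t)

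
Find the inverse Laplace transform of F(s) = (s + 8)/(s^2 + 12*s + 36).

Factor the denominator: s^2 + 12*s + 36 = (s + 6)^2.
Partial fraction decomposition gives [1/(s + 6)] + [2/(s + 6)^2].
Invert each term: 1/(s + 6) ↔ e^(-6t); 2/(s + 6)^2 ↔ 2t·e^(-6t).

2*t*exp(-6*t) + exp(-6*t)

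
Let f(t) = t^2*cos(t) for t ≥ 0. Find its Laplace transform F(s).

F(s) = 2*s*(s^2 - 3)/(s^2 + 1)^3

L{cos(t)} = s/(s^2 + 1).
Then apply L{t^2·g(t)} = (-1)^2 d^2/ds^2[G(s)] with G(s) = s/(s^2 + 1):
differentiating 2 times and applying the sign gives 2*s*(s^2 - 3)/(s^2 + 1)^3.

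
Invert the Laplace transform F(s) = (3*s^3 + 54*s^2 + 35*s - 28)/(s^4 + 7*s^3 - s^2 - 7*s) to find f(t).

f(t) = 4*exp(t) + 4 - exp(-t) - 4*exp(-7*t)

Factor the denominator: s^4 + 7*s^3 - s^2 - 7*s = s*(s - 1)*(s + 1)*(s + 7).
Partial fraction decomposition gives [4/(s - 1)] + [-4/(s + 7)] + [4/s] + [-1/(s + 1)].
Invert each term: 4/(s - 1) ↔ 4e^(t); -4/(s + 7) ↔ -4e^(-7t); 4/(s - 0) ↔ 4e^(0t); -1/(s + 1) ↔ -e^(-t).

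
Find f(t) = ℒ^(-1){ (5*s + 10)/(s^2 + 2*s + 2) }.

f(t) = 5*exp(-t)*sin(t) + 5*exp(-t)*cos(t)

Complete the square in the denominator: s^2 + 2*s + 2 = (s + 1)^2 + 1^2.
Split the numerator to match: 5*s + 10 = 5·(s + 1) + 5·1.
Invert each term: 5·(s + 1)/((s + 1)^2 + 1) ↔ 5e^(-t)cos(t); 5·1/((s + 1)^2 + 1) ↔ 5e^(-t)sin(t).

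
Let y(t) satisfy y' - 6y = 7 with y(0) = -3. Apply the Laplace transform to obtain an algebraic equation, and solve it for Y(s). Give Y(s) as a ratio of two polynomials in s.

Y(s) = (-3*s + 7)/(s^2 - 6*s)

Take the Laplace transform of both sides.
With L{y'} = sY - y(0) = sY - (-3): the LHS transforms to (s - 6)Y - (-3).
The right side is L{7} = 7/s.
So (s - 6)Y = 7/s + (-3).
Solve for Y(s) and write it as one ratio of polynomials.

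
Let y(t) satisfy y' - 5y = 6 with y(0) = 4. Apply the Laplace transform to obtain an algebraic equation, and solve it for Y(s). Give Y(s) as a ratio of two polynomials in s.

Take the Laplace transform of both sides.
The derivative rules (L{y'} = sY - y(0) = sY - 4) turn the left side into (s - 5)Y - (4).
The right side is L{6} = 6/s.
So (s - 5)Y = 6/s + (4).
Divide through and combine into a single rational function.

Y(s) = (4*s + 6)/(s^2 - 5*s)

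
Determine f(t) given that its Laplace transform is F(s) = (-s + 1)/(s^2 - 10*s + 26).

f(t) = -4*exp(5*t)*sin(t) - exp(5*t)*cos(t)

Complete the square in the denominator: s^2 - 10*s + 26 = (s - 5)^2 + 1^2.
Split the numerator to match: -s + 1 = -1·(s - 5) - 4·1.
Invert each term: -1·(s - 5)/((s - 5)^2 + 1) ↔ -e^(5t)cos(t); -4·1/((s - 5)^2 + 1) ↔ -4e^(5t)sin(t).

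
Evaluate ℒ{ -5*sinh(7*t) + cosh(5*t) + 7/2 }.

s/(s^2 - 25) - 35/(s^2 - 49) + 7/(2*s)

By linearity of the Laplace transform, transform each term separately.
L{cosh(5t)} = s/(s^2 - 25); (-5)·[L{sinh(7t)} = 7/(s^2 - 49)]; L{7/2} = (7/2)/s.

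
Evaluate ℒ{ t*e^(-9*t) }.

L{e^(-9t)} = 1/(s + 9).
Then apply L{t·g(t)} = -d/ds[G(s)] with G(s) = 1/(s + 9):
differentiating 1 time and applying the sign gives (s + 9)^(-2).

(s + 9)^(-2)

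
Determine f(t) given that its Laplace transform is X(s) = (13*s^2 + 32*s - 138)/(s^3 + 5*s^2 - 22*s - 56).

Factor the denominator: s^3 + 5*s^2 - 22*s - 56 = (s - 4)*(s + 2)*(s + 7).
Partial fraction decomposition gives [5/(s + 2)] + [5/(s + 7)] + [3/(s - 4)].
Invert each term: 5/(s + 2) ↔ 5e^(-2t); 5/(s + 7) ↔ 5e^(-7t); 3/(s - 4) ↔ 3e^(4t).

f(t) = 3*exp(4*t) + 5*exp(-2*t) + 5*exp(-7*t)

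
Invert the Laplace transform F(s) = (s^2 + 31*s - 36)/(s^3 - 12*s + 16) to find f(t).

f(t) = 5*t*exp(2*t) + 5*exp(2*t) - 4*exp(-4*t)

Factor the denominator: s^3 - 12*s + 16 = (s - 2)^2*(s + 4).
Partial fraction decomposition gives [5/(s - 2)] + [5/(s - 2)^2] + [-4/(s + 4)].
Invert each term: 5/(s - 2) ↔ 5e^(2t); 5/(s - 2)^2 ↔ 5t·e^(2t); -4/(s + 4) ↔ -4e^(-4t).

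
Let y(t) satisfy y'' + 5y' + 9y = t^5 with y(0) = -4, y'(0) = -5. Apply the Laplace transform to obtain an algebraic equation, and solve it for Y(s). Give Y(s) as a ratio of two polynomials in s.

Take the Laplace transform of both sides.
Using L{y''} = s^2 Y - s·y(0) - y'(0) and L{y'} = sY - y(0), with y(0) = -4, y'(0) = -5, the left side becomes (s^2 + 5*s + 9)Y - (-4*s - 25).
The right side is L{t^5} = 120/s^6.
So (s^2 + 5*s + 9)Y = 120/s^6 + (-4*s - 25).
Isolate Y and clear denominators.

Y(s) = (-4*s^7 - 25*s^6 + 120)/(s^8 + 5*s^7 + 9*s^6)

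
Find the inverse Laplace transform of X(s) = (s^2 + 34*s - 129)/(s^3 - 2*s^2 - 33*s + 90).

3*exp(5*t) + exp(3*t) - 3*exp(-6*t)

Factor the denominator: s^3 - 2*s^2 - 33*s + 90 = (s - 5)*(s - 3)*(s + 6).
Partial fraction decomposition gives [-3/(s + 6)] + [1/(s - 3)] + [3/(s - 5)].
Invert each term: -3/(s + 6) ↔ -3e^(-6t); 1/(s - 3) ↔ e^(3t); 3/(s - 5) ↔ 3e^(5t).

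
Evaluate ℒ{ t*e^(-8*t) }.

(s + 8)^(-2)

L{e^(-8t)} = 1/(s + 8).
Then apply L{t·g(t)} = -d/ds[G(s)] with G(s) = 1/(s + 8):
differentiating 1 time and applying the sign gives (s + 8)^(-2).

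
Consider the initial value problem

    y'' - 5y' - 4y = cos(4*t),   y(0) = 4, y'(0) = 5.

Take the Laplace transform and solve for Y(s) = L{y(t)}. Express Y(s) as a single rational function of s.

Laplace-transform each side.
Using L{y''} = s^2 Y - s·y(0) - y'(0) and L{y'} = sY - y(0), with y(0) = 4, y'(0) = 5, the left side becomes (s^2 - 5*s - 4)Y - (4*s - 15).
The right side is L{cos(4*t)} = s/(s^2 + 16).
So (s^2 - 5*s - 4)Y = s/(s^2 + 16) + (4*s - 15).
Isolate Y and clear denominators.

Y(s) = (4*s^3 - 15*s^2 + 65*s - 240)/(s^4 - 5*s^3 + 12*s^2 - 80*s - 64)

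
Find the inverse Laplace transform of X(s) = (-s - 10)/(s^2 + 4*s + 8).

Complete the square in the denominator: s^2 + 4*s + 8 = (s + 2)^2 + 2^2.
Split the numerator to match: -s - 10 = -1·(s + 2) - 4·2.
Invert each term: -1·(s + 2)/((s + 2)^2 + 4) ↔ -e^(-2t)cos(2t); -4·2/((s + 2)^2 + 4) ↔ -4e^(-2t)sin(2t).

-4*exp(-2*t)*sin(2*t) - exp(-2*t)*cos(2*t)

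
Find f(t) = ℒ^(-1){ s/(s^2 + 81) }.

Since L{cos(9t)} = s/(s^2 + 81), the inverse is cos(9*t).

f(t) = cos(9*t)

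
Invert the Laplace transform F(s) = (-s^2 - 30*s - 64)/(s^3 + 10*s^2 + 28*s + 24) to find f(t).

Factor the denominator: s^3 + 10*s^2 + 28*s + 24 = (s + 2)^2*(s + 6).
Partial fraction decomposition gives [-6/(s + 2)] + [-2/(s + 2)^2] + [5/(s + 6)].
Invert each term: -6/(s + 2) ↔ -6e^(-2t); -2/(s + 2)^2 ↔ -2t·e^(-2t); 5/(s + 6) ↔ 5e^(-6t).

f(t) = -2*t*exp(-2*t) - 6*exp(-2*t) + 5*exp(-6*t)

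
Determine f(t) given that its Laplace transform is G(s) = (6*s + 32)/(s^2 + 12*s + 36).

f(t) = -4*t*exp(-6*t) + 6*exp(-6*t)

Factor the denominator: s^2 + 12*s + 36 = (s + 6)^2.
Partial fraction decomposition gives [6/(s + 6)] + [-4/(s + 6)^2].
Invert each term: 6/(s + 6) ↔ 6e^(-6t); -4/(s + 6)^2 ↔ -4t·e^(-6t).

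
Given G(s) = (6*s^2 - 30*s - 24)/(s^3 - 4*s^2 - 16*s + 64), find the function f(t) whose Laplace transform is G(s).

Factor the denominator: s^3 - 4*s^2 - 16*s + 64 = (s - 4)^2*(s + 4).
Partial fraction decomposition gives [3/(s - 4)] + [-6/(s - 4)^2] + [3/(s + 4)].
Invert each term: 3/(s - 4) ↔ 3e^(4t); -6/(s - 4)^2 ↔ -6t·e^(4t); 3/(s + 4) ↔ 3e^(-4t).

f(t) = -6*t*exp(4*t) + 3*exp(4*t) + 3*exp(-4*t)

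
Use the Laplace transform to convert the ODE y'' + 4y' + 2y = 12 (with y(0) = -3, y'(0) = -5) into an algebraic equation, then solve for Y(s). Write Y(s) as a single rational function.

Y(s) = (-3*s^2 - 17*s + 12)/(s^3 + 4*s^2 + 2*s)

Apply the Laplace transform to the equation.
Using L{y''} = s^2 Y - s·y(0) - y'(0) and L{y'} = sY - y(0), with y(0) = -3, y'(0) = -5, the left side becomes (s^2 + 4*s + 2)Y - (-3*s - 17).
The right side is L{12} = 12/s.
So (s^2 + 4*s + 2)Y = 12/s + (-3*s - 17).
Isolate Y and clear denominators.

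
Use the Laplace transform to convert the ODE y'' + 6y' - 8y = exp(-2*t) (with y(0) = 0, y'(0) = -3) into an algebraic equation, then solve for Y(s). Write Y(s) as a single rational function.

Transform both sides with L{·}.
The derivative rules (L{y''} = s^2 Y - s·y(0) - y'(0) and L{y'} = sY - y(0), with y(0) = 0, y'(0) = -3) turn the left side into (s^2 + 6*s - 8)Y - (-3).
The right side is L{exp(-2*t)} = 1/(s + 2).
So (s^2 + 6*s - 8)Y = 1/(s + 2) + (-3).
Isolate Y and clear denominators.

Y(s) = (-3*s - 5)/(s^3 + 8*s^2 + 4*s - 16)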